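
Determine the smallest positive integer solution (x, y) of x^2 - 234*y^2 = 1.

First expand sqrt(234) as a continued fraction. With x_i = (sqrt(234) + m_i)/d_i and (m_0, d_0) = (0, 1): a_0 = floor(sqrt(234)) = 15, since 15^2 = 225 <= 234 < 256 = 16^2.
Iterate m_{i+1} = d_i*a_i - m_i, d_{i+1} = (234 - m_{i+1}^2)/d_i, a_{i+1} = floor((a_0 + m_{i+1})/d_{i+1}):
  m_1 = 1*15 - 0 = 15, d_1 = (234 - 15^2)/1 = 9/1 = 9, a_1 = floor((15 + 15)/9) = 3.
  m_2 = 9*3 - 15 = 12, d_2 = (234 - 12^2)/9 = 90/9 = 10, a_2 = floor((15 + 12)/10) = 2.
  m_3 = 10*2 - 12 = 8, d_3 = (234 - 8^2)/10 = 170/10 = 17, a_3 = floor((15 + 8)/17) = 1.
  m_4 = 17*1 - 8 = 9, d_4 = (234 - 9^2)/17 = 153/17 = 9, a_4 = floor((15 + 9)/9) = 2.
  m_5 = 9*2 - 9 = 9, d_5 = (234 - 9^2)/9 = 153/9 = 17, a_5 = floor((15 + 9)/17) = 1.
  m_6 = 17*1 - 9 = 8, d_6 = (234 - 8^2)/17 = 170/17 = 10, a_6 = floor((15 + 8)/10) = 2.
  m_7 = 10*2 - 8 = 12, d_7 = (234 - 12^2)/10 = 90/10 = 9, a_7 = floor((15 + 12)/9) = 3.
  m_8 = 9*3 - 12 = 15, d_8 = (234 - 15^2)/9 = 9/9 = 1, a_8 = floor((15 + 15)/1) = 30.
  m_9 = 1*30 - 15 = 15, d_9 = (234 - 15^2)/1 = 9/1 = 9: (m_9, d_9) = (m_1, d_1) = (15, 9), so from here the quotients repeat a_1, ..., a_8; the period length is 8.
So sqrt(234) = [15; (3, 2, 1, 2, 1, 2, 3, 30)] with period length k = 8.
k is even, so the fundamental solution of x^2 - 234y^2 = 1 is (p_{k-1}, q_{k-1}) = (p_7, q_7); compute convergents through index 7.
Convergents (p_i = a_i*p_{i-1} + p_{i-2}, q_i = a_i*q_{i-1} + q_{i-2} with p_{-2}=0, p_{-1}=1, q_{-2}=1, q_{-1}=0):
  i=0: a_0=15, p_0 = 15*1 + 0 = 15, q_0 = 15*0 + 1 = 1.
  i=1: a_1=3, p_1 = 3*15 + 1 = 46, q_1 = 3*1 + 0 = 3.
  i=2: a_2=2, p_2 = 2*46 + 15 = 107, q_2 = 2*3 + 1 = 7.
  i=3: a_3=1, p_3 = 1*107 + 46 = 153, q_3 = 1*7 + 3 = 10.
  i=4: a_4=2, p_4 = 2*153 + 107 = 413, q_4 = 2*10 + 7 = 27.
  i=5: a_5=1, p_5 = 1*413 + 153 = 566, q_5 = 1*27 + 10 = 37.
  i=6: a_6=2, p_6 = 2*566 + 413 = 1545, q_6 = 2*37 + 27 = 101.
  i=7: a_7=3, p_7 = 3*1545 + 566 = 5201, q_7 = 3*101 + 37 = 340.
Check: 5201^2 - 234*340^2 = 27050401 - 27050400 = 1, so (x, y) = (5201, 340) solves the equation, and by the theorem it is the least positive solution.

(x, y) = (5201, 340)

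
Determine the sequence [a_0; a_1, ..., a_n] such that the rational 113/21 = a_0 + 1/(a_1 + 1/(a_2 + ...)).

Run the Euclidean algorithm on 113 and 21; the successive quotients are the partial quotients a_0, a_1, ... (each step inverts the fractional part left over by the previous one):
  113 = 5*21 + 8, so a_0 = 5.
  21 = 2*8 + 5, so a_1 = 2.
  8 = 1*5 + 3, so a_2 = 1.
  5 = 1*3 + 2, so a_3 = 1.
  3 = 1*2 + 1, so a_4 = 1.
  2 = 2*1 + 0, so a_5 = 2.
The remainder reaches 0 after 6 divisions, so the expansion has 6 partial quotients, read off in order.

[5; 2, 1, 1, 1, 2]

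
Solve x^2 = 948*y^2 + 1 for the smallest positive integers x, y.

First expand sqrt(948) as a continued fraction. With x_i = (sqrt(948) + m_i)/d_i and (m_0, d_0) = (0, 1): a_0 = floor(sqrt(948)) = 30, since 30^2 = 900 <= 948 < 961 = 31^2.
Iterate m_{i+1} = d_i*a_i - m_i, d_{i+1} = (948 - m_{i+1}^2)/d_i, a_{i+1} = floor((a_0 + m_{i+1})/d_{i+1}):
  m_1 = 1*30 - 0 = 30, d_1 = (948 - 30^2)/1 = 48/1 = 48, a_1 = floor((30 + 30)/48) = 1.
  m_2 = 48*1 - 30 = 18, d_2 = (948 - 18^2)/48 = 624/48 = 13, a_2 = floor((30 + 18)/13) = 3.
  m_3 = 13*3 - 18 = 21, d_3 = (948 - 21^2)/13 = 507/13 = 39, a_3 = floor((30 + 21)/39) = 1.
  m_4 = 39*1 - 21 = 18, d_4 = (948 - 18^2)/39 = 624/39 = 16, a_4 = floor((30 + 18)/16) = 3.
  m_5 = 16*3 - 18 = 30, d_5 = (948 - 30^2)/16 = 48/16 = 3, a_5 = floor((30 + 30)/3) = 20.
  m_6 = 3*20 - 30 = 30, d_6 = (948 - 30^2)/3 = 48/3 = 16, a_6 = floor((30 + 30)/16) = 3.
  m_7 = 16*3 - 30 = 18, d_7 = (948 - 18^2)/16 = 624/16 = 39, a_7 = floor((30 + 18)/39) = 1.
  m_8 = 39*1 - 18 = 21, d_8 = (948 - 21^2)/39 = 507/39 = 13, a_8 = floor((30 + 21)/13) = 3.
  m_9 = 13*3 - 21 = 18, d_9 = (948 - 18^2)/13 = 624/13 = 48, a_9 = floor((30 + 18)/48) = 1.
  m_10 = 48*1 - 18 = 30, d_10 = (948 - 30^2)/48 = 48/48 = 1, a_10 = floor((30 + 30)/1) = 60.
  m_11 = 1*60 - 30 = 30, d_11 = (948 - 30^2)/1 = 48/1 = 48: (m_11, d_11) = (m_1, d_1) = (30, 48), so from here the quotients repeat a_1, ..., a_10; the period length is 10.
So sqrt(948) = [30; (1, 3, 1, 3, 20, 3, 1, 3, 1, 60)] with period length k = 10.
k is even, so the fundamental solution of x^2 - 948y^2 = 1 is (p_{k-1}, q_{k-1}) = (p_9, q_9); compute convergents through index 9.
Convergents (p_i = a_i*p_{i-1} + p_{i-2}, q_i = a_i*q_{i-1} + q_{i-2} with p_{-2}=0, p_{-1}=1, q_{-2}=1, q_{-1}=0):
  i=0: a_0=30, p_0 = 30*1 + 0 = 30, q_0 = 30*0 + 1 = 1.
  i=1: a_1=1, p_1 = 1*30 + 1 = 31, q_1 = 1*1 + 0 = 1.
  i=2: a_2=3, p_2 = 3*31 + 30 = 123, q_2 = 3*1 + 1 = 4.
  i=3: a_3=1, p_3 = 1*123 + 31 = 154, q_3 = 1*4 + 1 = 5.
  i=4: a_4=3, p_4 = 3*154 + 123 = 585, q_4 = 3*5 + 4 = 19.
  i=5: a_5=20, p_5 = 20*585 + 154 = 11854, q_5 = 20*19 + 5 = 385.
  i=6: a_6=3, p_6 = 3*11854 + 585 = 36147, q_6 = 3*385 + 19 = 1174.
  i=7: a_7=1, p_7 = 1*36147 + 11854 = 48001, q_7 = 1*1174 + 385 = 1559.
  i=8: a_8=3, p_8 = 3*48001 + 36147 = 180150, q_8 = 3*1559 + 1174 = 5851.
  i=9: a_9=1, p_9 = 1*180150 + 48001 = 228151, q_9 = 1*5851 + 1559 = 7410.
Check: 228151^2 - 948*7410^2 = 52052878801 - 52052878800 = 1, so (x, y) = (228151, 7410) solves the equation, and by the theorem it is the least positive solution.

(x, y) = (228151, 7410)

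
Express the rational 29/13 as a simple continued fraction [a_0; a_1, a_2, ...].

[2; 4, 3]

Run the Euclidean algorithm on 29 and 13; the successive quotients are the partial quotients a_0, a_1, ... (each step inverts the fractional part left over by the previous one):
  29 = 2*13 + 3, so a_0 = 2.
  13 = 4*3 + 1, so a_1 = 4.
  3 = 3*1 + 0, so a_2 = 3.
The remainder reaches 0 after 3 divisions, so the expansion has 3 partial quotients, read off in order.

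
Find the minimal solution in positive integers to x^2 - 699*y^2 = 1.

First expand sqrt(699) as a continued fraction. With x_i = (sqrt(699) + m_i)/d_i and (m_0, d_0) = (0, 1): a_0 = floor(sqrt(699)) = 26, since 26^2 = 676 <= 699 < 729 = 27^2.
Iterate m_{i+1} = d_i*a_i - m_i, d_{i+1} = (699 - m_{i+1}^2)/d_i, a_{i+1} = floor((a_0 + m_{i+1})/d_{i+1}):
  m_1 = 1*26 - 0 = 26, d_1 = (699 - 26^2)/1 = 23/1 = 23, a_1 = floor((26 + 26)/23) = 2.
  m_2 = 23*2 - 26 = 20, d_2 = (699 - 20^2)/23 = 299/23 = 13, a_2 = floor((26 + 20)/13) = 3.
  m_3 = 13*3 - 20 = 19, d_3 = (699 - 19^2)/13 = 338/13 = 26, a_3 = floor((26 + 19)/26) = 1.
  m_4 = 26*1 - 19 = 7, d_4 = (699 - 7^2)/26 = 650/26 = 25, a_4 = floor((26 + 7)/25) = 1.
  m_5 = 25*1 - 7 = 18, d_5 = (699 - 18^2)/25 = 375/25 = 15, a_5 = floor((26 + 18)/15) = 2.
  m_6 = 15*2 - 18 = 12, d_6 = (699 - 12^2)/15 = 555/15 = 37, a_6 = floor((26 + 12)/37) = 1.
  m_7 = 37*1 - 12 = 25, d_7 = (699 - 25^2)/37 = 74/37 = 2, a_7 = floor((26 + 25)/2) = 25.
  m_8 = 2*25 - 25 = 25, d_8 = (699 - 25^2)/2 = 74/2 = 37, a_8 = floor((26 + 25)/37) = 1.
  m_9 = 37*1 - 25 = 12, d_9 = (699 - 12^2)/37 = 555/37 = 15, a_9 = floor((26 + 12)/15) = 2.
  m_10 = 15*2 - 12 = 18, d_10 = (699 - 18^2)/15 = 375/15 = 25, a_10 = floor((26 + 18)/25) = 1.
  m_11 = 25*1 - 18 = 7, d_11 = (699 - 7^2)/25 = 650/25 = 26, a_11 = floor((26 + 7)/26) = 1.
  m_12 = 26*1 - 7 = 19, d_12 = (699 - 19^2)/26 = 338/26 = 13, a_12 = floor((26 + 19)/13) = 3.
  m_13 = 13*3 - 19 = 20, d_13 = (699 - 20^2)/13 = 299/13 = 23, a_13 = floor((26 + 20)/23) = 2.
  m_14 = 23*2 - 20 = 26, d_14 = (699 - 26^2)/23 = 23/23 = 1, a_14 = floor((26 + 26)/1) = 52.
  m_15 = 1*52 - 26 = 26, d_15 = (699 - 26^2)/1 = 23/1 = 23: (m_15, d_15) = (m_1, d_1) = (26, 23), so from here the quotients repeat a_1, ..., a_14; the period length is 14.
So sqrt(699) = [26; (2, 3, 1, 1, 2, 1, 25, 1, 2, 1, 1, 3, 2, 52)] with period length k = 14.
k is even, so the fundamental solution of x^2 - 699y^2 = 1 is (p_{k-1}, q_{k-1}) = (p_13, q_13); compute convergents through index 13.
Convergents (p_i = a_i*p_{i-1} + p_{i-2}, q_i = a_i*q_{i-1} + q_{i-2} with p_{-2}=0, p_{-1}=1, q_{-2}=1, q_{-1}=0):
  i=0: a_0=26, p_0 = 26*1 + 0 = 26, q_0 = 26*0 + 1 = 1.
  i=1: a_1=2, p_1 = 2*26 + 1 = 53, q_1 = 2*1 + 0 = 2.
  i=2: a_2=3, p_2 = 3*53 + 26 = 185, q_2 = 3*2 + 1 = 7.
  i=3: a_3=1, p_3 = 1*185 + 53 = 238, q_3 = 1*7 + 2 = 9.
  i=4: a_4=1, p_4 = 1*238 + 185 = 423, q_4 = 1*9 + 7 = 16.
  i=5: a_5=2, p_5 = 2*423 + 238 = 1084, q_5 = 2*16 + 9 = 41.
  i=6: a_6=1, p_6 = 1*1084 + 423 = 1507, q_6 = 1*41 + 16 = 57.
  i=7: a_7=25, p_7 = 25*1507 + 1084 = 38759, q_7 = 25*57 + 41 = 1466.
  i=8: a_8=1, p_8 = 1*38759 + 1507 = 40266, q_8 = 1*1466 + 57 = 1523.
  i=9: a_9=2, p_9 = 2*40266 + 38759 = 119291, q_9 = 2*1523 + 1466 = 4512.
  i=10: a_10=1, p_10 = 1*119291 + 40266 = 159557, q_10 = 1*4512 + 1523 = 6035.
  i=11: a_11=1, p_11 = 1*159557 + 119291 = 278848, q_11 = 1*6035 + 4512 = 10547.
  i=12: a_12=3, p_12 = 3*278848 + 159557 = 996101, q_12 = 3*10547 + 6035 = 37676.
  i=13: a_13=2, p_13 = 2*996101 + 278848 = 2271050, q_13 = 2*37676 + 10547 = 85899.
Check: 2271050^2 - 699*85899^2 = 5157668102500 - 5157668102499 = 1, so (x, y) = (2271050, 85899) solves the equation, and by the theorem it is the least positive solution.

(x, y) = (2271050, 85899)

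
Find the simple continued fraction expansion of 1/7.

[0; 7]

Run the Euclidean algorithm on 1 and 7; the successive quotients are the partial quotients a_0, a_1, ... (each step inverts the fractional part left over by the previous one):
  1 = 0*7 + 1, so a_0 = 0.
  7 = 7*1 + 0, so a_1 = 7.
The remainder reaches 0 after 2 divisions, so the expansion has 2 partial quotients, read off in order.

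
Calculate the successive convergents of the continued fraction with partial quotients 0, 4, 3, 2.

Using the convergent recurrence p_i = a_i*p_{i-1} + p_{i-2}, q_i = a_i*q_{i-1} + q_{i-2} with p_{-2}=0, p_{-1}=1, q_{-2}=1, q_{-1}=0:
  i=0: a_0=0, p_0 = 0*1 + 0 = 0, q_0 = 0*0 + 1 = 1.
  i=1: a_1=4, p_1 = 4*0 + 1 = 1, q_1 = 4*1 + 0 = 4.
  i=2: a_2=3, p_2 = 3*1 + 0 = 3, q_2 = 3*4 + 1 = 13.
  i=3: a_3=2, p_3 = 2*3 + 1 = 7, q_3 = 2*13 + 4 = 30.

0/1, 1/4, 3/13, 7/30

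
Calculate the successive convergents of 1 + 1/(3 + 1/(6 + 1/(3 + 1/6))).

Using the convergent recurrence p_i = a_i*p_{i-1} + p_{i-2}, q_i = a_i*q_{i-1} + q_{i-2} with p_{-2}=0, p_{-1}=1, q_{-2}=1, q_{-1}=0:
  i=0: a_0=1, p_0 = 1*1 + 0 = 1, q_0 = 1*0 + 1 = 1.
  i=1: a_1=3, p_1 = 3*1 + 1 = 4, q_1 = 3*1 + 0 = 3.
  i=2: a_2=6, p_2 = 6*4 + 1 = 25, q_2 = 6*3 + 1 = 19.
  i=3: a_3=3, p_3 = 3*25 + 4 = 79, q_3 = 3*19 + 3 = 60.
  i=4: a_4=6, p_4 = 6*79 + 25 = 499, q_4 = 6*60 + 19 = 379.

1/1, 4/3, 25/19, 79/60, 499/379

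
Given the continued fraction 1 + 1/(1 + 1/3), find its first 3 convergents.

Using the convergent recurrence p_i = a_i*p_{i-1} + p_{i-2}, q_i = a_i*q_{i-1} + q_{i-2} with p_{-2}=0, p_{-1}=1, q_{-2}=1, q_{-1}=0:
  i=0: a_0=1, p_0 = 1*1 + 0 = 1, q_0 = 1*0 + 1 = 1.
  i=1: a_1=1, p_1 = 1*1 + 1 = 2, q_1 = 1*1 + 0 = 1.
  i=2: a_2=3, p_2 = 3*2 + 1 = 7, q_2 = 3*1 + 1 = 4.

1/1, 2/1, 7/4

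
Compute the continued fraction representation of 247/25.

[9; 1, 7, 3]

Run the Euclidean algorithm on 247 and 25; the successive quotients are the partial quotients a_0, a_1, ... (each step inverts the fractional part left over by the previous one):
  247 = 9*25 + 22, so a_0 = 9.
  25 = 1*22 + 3, so a_1 = 1.
  22 = 7*3 + 1, so a_2 = 7.
  3 = 3*1 + 0, so a_3 = 3.
The remainder reaches 0 after 4 divisions, so the expansion has 4 partial quotients, read off in order.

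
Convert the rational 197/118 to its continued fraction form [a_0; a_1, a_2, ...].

Run the Euclidean algorithm on 197 and 118; the successive quotients are the partial quotients a_0, a_1, ... (each step inverts the fractional part left over by the previous one):
  197 = 1*118 + 79, so a_0 = 1.
  118 = 1*79 + 39, so a_1 = 1.
  79 = 2*39 + 1, so a_2 = 2.
  39 = 39*1 + 0, so a_3 = 39.
The remainder reaches 0 after 4 divisions, so the expansion has 4 partial quotients, read off in order.

[1; 1, 2, 39]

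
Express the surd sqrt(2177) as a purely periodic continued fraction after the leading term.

Write x_i = (sqrt(2177) + m_i)/d_i with (m_0, d_0) = (0, 1). a_0 = floor(sqrt(2177)) = 46, since 46^2 = 2116 <= 2177 < 2209 = 47^2.
Iterate m_{i+1} = d_i*a_i - m_i, d_{i+1} = (2177 - m_{i+1}^2)/d_i, a_{i+1} = floor((a_0 + m_{i+1})/d_{i+1}):
  m_1 = 1*46 - 0 = 46, d_1 = (2177 - 46^2)/1 = 61/1 = 61, a_1 = floor((46 + 46)/61) = 1.
  m_2 = 61*1 - 46 = 15, d_2 = (2177 - 15^2)/61 = 1952/61 = 32, a_2 = floor((46 + 15)/32) = 1.
  m_3 = 32*1 - 15 = 17, d_3 = (2177 - 17^2)/32 = 1888/32 = 59, a_3 = floor((46 + 17)/59) = 1.
  m_4 = 59*1 - 17 = 42, d_4 = (2177 - 42^2)/59 = 413/59 = 7, a_4 = floor((46 + 42)/7) = 12.
  m_5 = 7*12 - 42 = 42, d_5 = (2177 - 42^2)/7 = 413/7 = 59, a_5 = floor((46 + 42)/59) = 1.
  m_6 = 59*1 - 42 = 17, d_6 = (2177 - 17^2)/59 = 1888/59 = 32, a_6 = floor((46 + 17)/32) = 1.
  m_7 = 32*1 - 17 = 15, d_7 = (2177 - 15^2)/32 = 1952/32 = 61, a_7 = floor((46 + 15)/61) = 1.
  m_8 = 61*1 - 15 = 46, d_8 = (2177 - 46^2)/61 = 61/61 = 1, a_8 = floor((46 + 46)/1) = 92.
  m_9 = 1*92 - 46 = 46, d_9 = (2177 - 46^2)/1 = 61/1 = 61: (m_9, d_9) = (m_1, d_1) = (46, 61), so from here the quotients repeat a_1, ..., a_8; the period length is 8.
Hence the expansion of sqrt(2177) is a_0 = 46 followed by the repeating block 1, 1, 1, 12, 1, 1, 1, 92 (period 8).

[46; (1, 1, 1, 12, 1, 1, 1, 92)]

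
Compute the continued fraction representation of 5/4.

[1; 4]

Run the Euclidean algorithm on 5 and 4; the successive quotients are the partial quotients a_0, a_1, ... (each step inverts the fractional part left over by the previous one):
  5 = 1*4 + 1, so a_0 = 1.
  4 = 4*1 + 0, so a_1 = 4.
The remainder reaches 0 after 2 divisions, so the expansion has 2 partial quotients, read off in order.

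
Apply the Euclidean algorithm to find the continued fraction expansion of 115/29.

Run the Euclidean algorithm on 115 and 29; the successive quotients are the partial quotients a_0, a_1, ... (each step inverts the fractional part left over by the previous one):
  115 = 3*29 + 28, so a_0 = 3.
  29 = 1*28 + 1, so a_1 = 1.
  28 = 28*1 + 0, so a_2 = 28.
The remainder reaches 0 after 3 divisions, so the expansion has 3 partial quotients, read off in order.

[3; 1, 28]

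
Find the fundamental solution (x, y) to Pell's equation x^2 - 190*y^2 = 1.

First expand sqrt(190) as a continued fraction. With x_i = (sqrt(190) + m_i)/d_i and (m_0, d_0) = (0, 1): a_0 = floor(sqrt(190)) = 13, since 13^2 = 169 <= 190 < 196 = 14^2.
Iterate m_{i+1} = d_i*a_i - m_i, d_{i+1} = (190 - m_{i+1}^2)/d_i, a_{i+1} = floor((a_0 + m_{i+1})/d_{i+1}):
  m_1 = 1*13 - 0 = 13, d_1 = (190 - 13^2)/1 = 21/1 = 21, a_1 = floor((13 + 13)/21) = 1.
  m_2 = 21*1 - 13 = 8, d_2 = (190 - 8^2)/21 = 126/21 = 6, a_2 = floor((13 + 8)/6) = 3.
  m_3 = 6*3 - 8 = 10, d_3 = (190 - 10^2)/6 = 90/6 = 15, a_3 = floor((13 + 10)/15) = 1.
  m_4 = 15*1 - 10 = 5, d_4 = (190 - 5^2)/15 = 165/15 = 11, a_4 = floor((13 + 5)/11) = 1.
  m_5 = 11*1 - 5 = 6, d_5 = (190 - 6^2)/11 = 154/11 = 14, a_5 = floor((13 + 6)/14) = 1.
  m_6 = 14*1 - 6 = 8, d_6 = (190 - 8^2)/14 = 126/14 = 9, a_6 = floor((13 + 8)/9) = 2.
  m_7 = 9*2 - 8 = 10, d_7 = (190 - 10^2)/9 = 90/9 = 10, a_7 = floor((13 + 10)/10) = 2.
  m_8 = 10*2 - 10 = 10, d_8 = (190 - 10^2)/10 = 90/10 = 9, a_8 = floor((13 + 10)/9) = 2.
  m_9 = 9*2 - 10 = 8, d_9 = (190 - 8^2)/9 = 126/9 = 14, a_9 = floor((13 + 8)/14) = 1.
  m_10 = 14*1 - 8 = 6, d_10 = (190 - 6^2)/14 = 154/14 = 11, a_10 = floor((13 + 6)/11) = 1.
  m_11 = 11*1 - 6 = 5, d_11 = (190 - 5^2)/11 = 165/11 = 15, a_11 = floor((13 + 5)/15) = 1.
  m_12 = 15*1 - 5 = 10, d_12 = (190 - 10^2)/15 = 90/15 = 6, a_12 = floor((13 + 10)/6) = 3.
  m_13 = 6*3 - 10 = 8, d_13 = (190 - 8^2)/6 = 126/6 = 21, a_13 = floor((13 + 8)/21) = 1.
  m_14 = 21*1 - 8 = 13, d_14 = (190 - 13^2)/21 = 21/21 = 1, a_14 = floor((13 + 13)/1) = 26.
  m_15 = 1*26 - 13 = 13, d_15 = (190 - 13^2)/1 = 21/1 = 21: (m_15, d_15) = (m_1, d_1) = (13, 21), so from here the quotients repeat a_1, ..., a_14; the period length is 14.
So sqrt(190) = [13; (1, 3, 1, 1, 1, 2, 2, 2, 1, 1, 1, 3, 1, 26)] with period length k = 14.
k is even, so the fundamental solution of x^2 - 190y^2 = 1 is (p_{k-1}, q_{k-1}) = (p_13, q_13); compute convergents through index 13.
Convergents (p_i = a_i*p_{i-1} + p_{i-2}, q_i = a_i*q_{i-1} + q_{i-2} with p_{-2}=0, p_{-1}=1, q_{-2}=1, q_{-1}=0):
  i=0: a_0=13, p_0 = 13*1 + 0 = 13, q_0 = 13*0 + 1 = 1.
  i=1: a_1=1, p_1 = 1*13 + 1 = 14, q_1 = 1*1 + 0 = 1.
  i=2: a_2=3, p_2 = 3*14 + 13 = 55, q_2 = 3*1 + 1 = 4.
  i=3: a_3=1, p_3 = 1*55 + 14 = 69, q_3 = 1*4 + 1 = 5.
  i=4: a_4=1, p_4 = 1*69 + 55 = 124, q_4 = 1*5 + 4 = 9.
  i=5: a_5=1, p_5 = 1*124 + 69 = 193, q_5 = 1*9 + 5 = 14.
  i=6: a_6=2, p_6 = 2*193 + 124 = 510, q_6 = 2*14 + 9 = 37.
  i=7: a_7=2, p_7 = 2*510 + 193 = 1213, q_7 = 2*37 + 14 = 88.
  i=8: a_8=2, p_8 = 2*1213 + 510 = 2936, q_8 = 2*88 + 37 = 213.
  i=9: a_9=1, p_9 = 1*2936 + 1213 = 4149, q_9 = 1*213 + 88 = 301.
  i=10: a_10=1, p_10 = 1*4149 + 2936 = 7085, q_10 = 1*301 + 213 = 514.
  i=11: a_11=1, p_11 = 1*7085 + 4149 = 11234, q_11 = 1*514 + 301 = 815.
  i=12: a_12=3, p_12 = 3*11234 + 7085 = 40787, q_12 = 3*815 + 514 = 2959.
  i=13: a_13=1, p_13 = 1*40787 + 11234 = 52021, q_13 = 1*2959 + 815 = 3774.
Check: 52021^2 - 190*3774^2 = 2706184441 - 2706184440 = 1, so (x, y) = (52021, 3774) solves the equation, and by the theorem it is the least positive solution.

(x, y) = (52021, 3774)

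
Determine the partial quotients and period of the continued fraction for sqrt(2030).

Write x_i = (sqrt(2030) + m_i)/d_i with (m_0, d_0) = (0, 1). a_0 = floor(sqrt(2030)) = 45, since 45^2 = 2025 <= 2030 < 2116 = 46^2.
Iterate m_{i+1} = d_i*a_i - m_i, d_{i+1} = (2030 - m_{i+1}^2)/d_i, a_{i+1} = floor((a_0 + m_{i+1})/d_{i+1}):
  m_1 = 1*45 - 0 = 45, d_1 = (2030 - 45^2)/1 = 5/1 = 5, a_1 = floor((45 + 45)/5) = 18.
  m_2 = 5*18 - 45 = 45, d_2 = (2030 - 45^2)/5 = 5/5 = 1, a_2 = floor((45 + 45)/1) = 90.
  m_3 = 1*90 - 45 = 45, d_3 = (2030 - 45^2)/1 = 5/1 = 5: (m_3, d_3) = (m_1, d_1) = (45, 5), so from here the quotients repeat a_1, a_2; the period length is 2.
Hence the expansion of sqrt(2030) is a_0 = 45 followed by the repeating block 18, 90 (period 2).

[45; (18, 90)]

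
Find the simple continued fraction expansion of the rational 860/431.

[1; 1, 214, 2]

Run the Euclidean algorithm on 860 and 431; the successive quotients are the partial quotients a_0, a_1, ... (each step inverts the fractional part left over by the previous one):
  860 = 1*431 + 429, so a_0 = 1.
  431 = 1*429 + 2, so a_1 = 1.
  429 = 214*2 + 1, so a_2 = 214.
  2 = 2*1 + 0, so a_3 = 2.
The remainder reaches 0 after 4 divisions, so the expansion has 4 partial quotients, read off in order.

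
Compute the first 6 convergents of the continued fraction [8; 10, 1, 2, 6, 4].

Using the convergent recurrence p_i = a_i*p_{i-1} + p_{i-2}, q_i = a_i*q_{i-1} + q_{i-2} with p_{-2}=0, p_{-1}=1, q_{-2}=1, q_{-1}=0:
  i=0: a_0=8, p_0 = 8*1 + 0 = 8, q_0 = 8*0 + 1 = 1.
  i=1: a_1=10, p_1 = 10*8 + 1 = 81, q_1 = 10*1 + 0 = 10.
  i=2: a_2=1, p_2 = 1*81 + 8 = 89, q_2 = 1*10 + 1 = 11.
  i=3: a_3=2, p_3 = 2*89 + 81 = 259, q_3 = 2*11 + 10 = 32.
  i=4: a_4=6, p_4 = 6*259 + 89 = 1643, q_4 = 6*32 + 11 = 203.
  i=5: a_5=4, p_5 = 4*1643 + 259 = 6831, q_5 = 4*203 + 32 = 844.

8/1, 81/10, 89/11, 259/32, 1643/203, 6831/844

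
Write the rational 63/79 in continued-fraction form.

[0; 1, 3, 1, 15]

Run the Euclidean algorithm on 63 and 79; the successive quotients are the partial quotients a_0, a_1, ... (each step inverts the fractional part left over by the previous one):
  63 = 0*79 + 63, so a_0 = 0.
  79 = 1*63 + 16, so a_1 = 1.
  63 = 3*16 + 15, so a_2 = 3.
  16 = 1*15 + 1, so a_3 = 1.
  15 = 15*1 + 0, so a_4 = 15.
The remainder reaches 0 after 5 divisions, so the expansion has 5 partial quotients, read off in order.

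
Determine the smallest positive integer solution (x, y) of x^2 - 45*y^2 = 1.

First expand sqrt(45) as a continued fraction. With x_i = (sqrt(45) + m_i)/d_i and (m_0, d_0) = (0, 1): a_0 = floor(sqrt(45)) = 6, since 6^2 = 36 <= 45 < 49 = 7^2.
Iterate m_{i+1} = d_i*a_i - m_i, d_{i+1} = (45 - m_{i+1}^2)/d_i, a_{i+1} = floor((a_0 + m_{i+1})/d_{i+1}):
  m_1 = 1*6 - 0 = 6, d_1 = (45 - 6^2)/1 = 9/1 = 9, a_1 = floor((6 + 6)/9) = 1.
  m_2 = 9*1 - 6 = 3, d_2 = (45 - 3^2)/9 = 36/9 = 4, a_2 = floor((6 + 3)/4) = 2.
  m_3 = 4*2 - 3 = 5, d_3 = (45 - 5^2)/4 = 20/4 = 5, a_3 = floor((6 + 5)/5) = 2.
  m_4 = 5*2 - 5 = 5, d_4 = (45 - 5^2)/5 = 20/5 = 4, a_4 = floor((6 + 5)/4) = 2.
  m_5 = 4*2 - 5 = 3, d_5 = (45 - 3^2)/4 = 36/4 = 9, a_5 = floor((6 + 3)/9) = 1.
  m_6 = 9*1 - 3 = 6, d_6 = (45 - 6^2)/9 = 9/9 = 1, a_6 = floor((6 + 6)/1) = 12.
  m_7 = 1*12 - 6 = 6, d_7 = (45 - 6^2)/1 = 9/1 = 9: (m_7, d_7) = (m_1, d_1) = (6, 9), so from here the quotients repeat a_1, ..., a_6; the period length is 6.
So sqrt(45) = [6; (1, 2, 2, 2, 1, 12)] with period length k = 6.
k is even, so the fundamental solution of x^2 - 45y^2 = 1 is (p_{k-1}, q_{k-1}) = (p_5, q_5); compute convergents through index 5.
Convergents (p_i = a_i*p_{i-1} + p_{i-2}, q_i = a_i*q_{i-1} + q_{i-2} with p_{-2}=0, p_{-1}=1, q_{-2}=1, q_{-1}=0):
  i=0: a_0=6, p_0 = 6*1 + 0 = 6, q_0 = 6*0 + 1 = 1.
  i=1: a_1=1, p_1 = 1*6 + 1 = 7, q_1 = 1*1 + 0 = 1.
  i=2: a_2=2, p_2 = 2*7 + 6 = 20, q_2 = 2*1 + 1 = 3.
  i=3: a_3=2, p_3 = 2*20 + 7 = 47, q_3 = 2*3 + 1 = 7.
  i=4: a_4=2, p_4 = 2*47 + 20 = 114, q_4 = 2*7 + 3 = 17.
  i=5: a_5=1, p_5 = 1*114 + 47 = 161, q_5 = 1*17 + 7 = 24.
Check: 161^2 - 45*24^2 = 25921 - 25920 = 1, so (x, y) = (161, 24) solves the equation, and by the theorem it is the least positive solution.

(x, y) = (161, 24)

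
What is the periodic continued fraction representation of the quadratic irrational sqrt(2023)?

Write x_i = (sqrt(2023) + m_i)/d_i with (m_0, d_0) = (0, 1). a_0 = floor(sqrt(2023)) = 44, since 44^2 = 1936 <= 2023 < 2025 = 45^2.
Iterate m_{i+1} = d_i*a_i - m_i, d_{i+1} = (2023 - m_{i+1}^2)/d_i, a_{i+1} = floor((a_0 + m_{i+1})/d_{i+1}):
  m_1 = 1*44 - 0 = 44, d_1 = (2023 - 44^2)/1 = 87/1 = 87, a_1 = floor((44 + 44)/87) = 1.
  m_2 = 87*1 - 44 = 43, d_2 = (2023 - 43^2)/87 = 174/87 = 2, a_2 = floor((44 + 43)/2) = 43.
  m_3 = 2*43 - 43 = 43, d_3 = (2023 - 43^2)/2 = 174/2 = 87, a_3 = floor((44 + 43)/87) = 1.
  m_4 = 87*1 - 43 = 44, d_4 = (2023 - 44^2)/87 = 87/87 = 1, a_4 = floor((44 + 44)/1) = 88.
  m_5 = 1*88 - 44 = 44, d_5 = (2023 - 44^2)/1 = 87/1 = 87: (m_5, d_5) = (m_1, d_1) = (44, 87), so from here the quotients repeat a_1, ..., a_4; the period length is 4.
Hence the expansion of sqrt(2023) is a_0 = 44 followed by the repeating block 1, 43, 1, 88 (period 4).

[44; (1, 43, 1, 88)]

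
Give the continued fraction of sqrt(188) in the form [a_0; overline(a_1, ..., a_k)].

Write x_i = (sqrt(188) + m_i)/d_i with (m_0, d_0) = (0, 1). a_0 = floor(sqrt(188)) = 13, since 13^2 = 169 <= 188 < 196 = 14^2.
Iterate m_{i+1} = d_i*a_i - m_i, d_{i+1} = (188 - m_{i+1}^2)/d_i, a_{i+1} = floor((a_0 + m_{i+1})/d_{i+1}):
  m_1 = 1*13 - 0 = 13, d_1 = (188 - 13^2)/1 = 19/1 = 19, a_1 = floor((13 + 13)/19) = 1.
  m_2 = 19*1 - 13 = 6, d_2 = (188 - 6^2)/19 = 152/19 = 8, a_2 = floor((13 + 6)/8) = 2.
  m_3 = 8*2 - 6 = 10, d_3 = (188 - 10^2)/8 = 88/8 = 11, a_3 = floor((13 + 10)/11) = 2.
  m_4 = 11*2 - 10 = 12, d_4 = (188 - 12^2)/11 = 44/11 = 4, a_4 = floor((13 + 12)/4) = 6.
  m_5 = 4*6 - 12 = 12, d_5 = (188 - 12^2)/4 = 44/4 = 11, a_5 = floor((13 + 12)/11) = 2.
  m_6 = 11*2 - 12 = 10, d_6 = (188 - 10^2)/11 = 88/11 = 8, a_6 = floor((13 + 10)/8) = 2.
  m_7 = 8*2 - 10 = 6, d_7 = (188 - 6^2)/8 = 152/8 = 19, a_7 = floor((13 + 6)/19) = 1.
  m_8 = 19*1 - 6 = 13, d_8 = (188 - 13^2)/19 = 19/19 = 1, a_8 = floor((13 + 13)/1) = 26.
  m_9 = 1*26 - 13 = 13, d_9 = (188 - 13^2)/1 = 19/1 = 19: (m_9, d_9) = (m_1, d_1) = (13, 19), so from here the quotients repeat a_1, ..., a_8; the period length is 8.
Hence the expansion of sqrt(188) is a_0 = 13 followed by the repeating block 1, 2, 2, 6, 2, 2, 1, 26 (period 8).

[13; overline(1, 2, 2, 6, 2, 2, 1, 26)]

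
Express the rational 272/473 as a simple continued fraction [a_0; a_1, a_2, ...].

[0; 1, 1, 2, 1, 4, 1, 11]

Run the Euclidean algorithm on 272 and 473; the successive quotients are the partial quotients a_0, a_1, ... (each step inverts the fractional part left over by the previous one):
  272 = 0*473 + 272, so a_0 = 0.
  473 = 1*272 + 201, so a_1 = 1.
  272 = 1*201 + 71, so a_2 = 1.
  201 = 2*71 + 59, so a_3 = 2.
  71 = 1*59 + 12, so a_4 = 1.
  59 = 4*12 + 11, so a_5 = 4.
  12 = 1*11 + 1, so a_6 = 1.
  11 = 11*1 + 0, so a_7 = 11.
The remainder reaches 0 after 8 divisions, so the expansion has 8 partial quotients, read off in order.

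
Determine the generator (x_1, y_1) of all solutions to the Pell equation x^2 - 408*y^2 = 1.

(x, y) = (101, 5)

First expand sqrt(408) as a continued fraction. With x_i = (sqrt(408) + m_i)/d_i and (m_0, d_0) = (0, 1): a_0 = floor(sqrt(408)) = 20, since 20^2 = 400 <= 408 < 441 = 21^2.
Iterate m_{i+1} = d_i*a_i - m_i, d_{i+1} = (408 - m_{i+1}^2)/d_i, a_{i+1} = floor((a_0 + m_{i+1})/d_{i+1}):
  m_1 = 1*20 - 0 = 20, d_1 = (408 - 20^2)/1 = 8/1 = 8, a_1 = floor((20 + 20)/8) = 5.
  m_2 = 8*5 - 20 = 20, d_2 = (408 - 20^2)/8 = 8/8 = 1, a_2 = floor((20 + 20)/1) = 40.
  m_3 = 1*40 - 20 = 20, d_3 = (408 - 20^2)/1 = 8/1 = 8: (m_3, d_3) = (m_1, d_1) = (20, 8), so from here the quotients repeat a_1, a_2; the period length is 2.
So sqrt(408) = [20; (5, 40)] with period length k = 2.
k is even, so the fundamental solution of x^2 - 408y^2 = 1 is (p_{k-1}, q_{k-1}) = (p_1, q_1); compute convergents through index 1.
Convergents (p_i = a_i*p_{i-1} + p_{i-2}, q_i = a_i*q_{i-1} + q_{i-2} with p_{-2}=0, p_{-1}=1, q_{-2}=1, q_{-1}=0):
  i=0: a_0=20, p_0 = 20*1 + 0 = 20, q_0 = 20*0 + 1 = 1.
  i=1: a_1=5, p_1 = 5*20 + 1 = 101, q_1 = 5*1 + 0 = 5.
Check: 101^2 - 408*5^2 = 10201 - 10200 = 1, so (x, y) = (101, 5) solves the equation, and by the theorem it is the least positive solution.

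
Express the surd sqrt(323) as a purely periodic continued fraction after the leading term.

[17; (1, 34)]

Write x_i = (sqrt(323) + m_i)/d_i with (m_0, d_0) = (0, 1). a_0 = floor(sqrt(323)) = 17, since 17^2 = 289 <= 323 < 324 = 18^2.
Iterate m_{i+1} = d_i*a_i - m_i, d_{i+1} = (323 - m_{i+1}^2)/d_i, a_{i+1} = floor((a_0 + m_{i+1})/d_{i+1}):
  m_1 = 1*17 - 0 = 17, d_1 = (323 - 17^2)/1 = 34/1 = 34, a_1 = floor((17 + 17)/34) = 1.
  m_2 = 34*1 - 17 = 17, d_2 = (323 - 17^2)/34 = 34/34 = 1, a_2 = floor((17 + 17)/1) = 34.
  m_3 = 1*34 - 17 = 17, d_3 = (323 - 17^2)/1 = 34/1 = 34: (m_3, d_3) = (m_1, d_1) = (17, 34), so from here the quotients repeat a_1, a_2; the period length is 2.
Hence the expansion of sqrt(323) is a_0 = 17 followed by the repeating block 1, 34 (period 2).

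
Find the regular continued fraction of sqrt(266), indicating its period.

Write x_i = (sqrt(266) + m_i)/d_i with (m_0, d_0) = (0, 1). a_0 = floor(sqrt(266)) = 16, since 16^2 = 256 <= 266 < 289 = 17^2.
Iterate m_{i+1} = d_i*a_i - m_i, d_{i+1} = (266 - m_{i+1}^2)/d_i, a_{i+1} = floor((a_0 + m_{i+1})/d_{i+1}):
  m_1 = 1*16 - 0 = 16, d_1 = (266 - 16^2)/1 = 10/1 = 10, a_1 = floor((16 + 16)/10) = 3.
  m_2 = 10*3 - 16 = 14, d_2 = (266 - 14^2)/10 = 70/10 = 7, a_2 = floor((16 + 14)/7) = 4.
  m_3 = 7*4 - 14 = 14, d_3 = (266 - 14^2)/7 = 70/7 = 10, a_3 = floor((16 + 14)/10) = 3.
  m_4 = 10*3 - 14 = 16, d_4 = (266 - 16^2)/10 = 10/10 = 1, a_4 = floor((16 + 16)/1) = 32.
  m_5 = 1*32 - 16 = 16, d_5 = (266 - 16^2)/1 = 10/1 = 10: (m_5, d_5) = (m_1, d_1) = (16, 10), so from here the quotients repeat a_1, ..., a_4; the period length is 4.
Hence the expansion of sqrt(266) is a_0 = 16 followed by the repeating block 3, 4, 3, 32 (period 4).

[16; (3, 4, 3, 32)]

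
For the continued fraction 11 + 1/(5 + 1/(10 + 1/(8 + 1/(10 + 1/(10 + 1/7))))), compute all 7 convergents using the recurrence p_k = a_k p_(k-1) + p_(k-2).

11/1, 56/5, 571/51, 4624/413, 46811/4181, 472734/42223, 3355949/299742

Using the convergent recurrence p_i = a_i*p_{i-1} + p_{i-2}, q_i = a_i*q_{i-1} + q_{i-2} with p_{-2}=0, p_{-1}=1, q_{-2}=1, q_{-1}=0:
  i=0: a_0=11, p_0 = 11*1 + 0 = 11, q_0 = 11*0 + 1 = 1.
  i=1: a_1=5, p_1 = 5*11 + 1 = 56, q_1 = 5*1 + 0 = 5.
  i=2: a_2=10, p_2 = 10*56 + 11 = 571, q_2 = 10*5 + 1 = 51.
  i=3: a_3=8, p_3 = 8*571 + 56 = 4624, q_3 = 8*51 + 5 = 413.
  i=4: a_4=10, p_4 = 10*4624 + 571 = 46811, q_4 = 10*413 + 51 = 4181.
  i=5: a_5=10, p_5 = 10*46811 + 4624 = 472734, q_5 = 10*4181 + 413 = 42223.
  i=6: a_6=7, p_6 = 7*472734 + 46811 = 3355949, q_6 = 7*42223 + 4181 = 299742.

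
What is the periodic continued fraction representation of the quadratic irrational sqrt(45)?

Write x_i = (sqrt(45) + m_i)/d_i with (m_0, d_0) = (0, 1). a_0 = floor(sqrt(45)) = 6, since 6^2 = 36 <= 45 < 49 = 7^2.
Iterate m_{i+1} = d_i*a_i - m_i, d_{i+1} = (45 - m_{i+1}^2)/d_i, a_{i+1} = floor((a_0 + m_{i+1})/d_{i+1}):
  m_1 = 1*6 - 0 = 6, d_1 = (45 - 6^2)/1 = 9/1 = 9, a_1 = floor((6 + 6)/9) = 1.
  m_2 = 9*1 - 6 = 3, d_2 = (45 - 3^2)/9 = 36/9 = 4, a_2 = floor((6 + 3)/4) = 2.
  m_3 = 4*2 - 3 = 5, d_3 = (45 - 5^2)/4 = 20/4 = 5, a_3 = floor((6 + 5)/5) = 2.
  m_4 = 5*2 - 5 = 5, d_4 = (45 - 5^2)/5 = 20/5 = 4, a_4 = floor((6 + 5)/4) = 2.
  m_5 = 4*2 - 5 = 3, d_5 = (45 - 3^2)/4 = 36/4 = 9, a_5 = floor((6 + 3)/9) = 1.
  m_6 = 9*1 - 3 = 6, d_6 = (45 - 6^2)/9 = 9/9 = 1, a_6 = floor((6 + 6)/1) = 12.
  m_7 = 1*12 - 6 = 6, d_7 = (45 - 6^2)/1 = 9/1 = 9: (m_7, d_7) = (m_1, d_1) = (6, 9), so from here the quotients repeat a_1, ..., a_6; the period length is 6.
Hence the expansion of sqrt(45) is a_0 = 6 followed by the repeating block 1, 2, 2, 2, 1, 12 (period 6).

[6; (1, 2, 2, 2, 1, 12)]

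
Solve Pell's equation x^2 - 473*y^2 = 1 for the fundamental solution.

(x, y) = (87, 4)

First expand sqrt(473) as a continued fraction. With x_i = (sqrt(473) + m_i)/d_i and (m_0, d_0) = (0, 1): a_0 = floor(sqrt(473)) = 21, since 21^2 = 441 <= 473 < 484 = 22^2.
Iterate m_{i+1} = d_i*a_i - m_i, d_{i+1} = (473 - m_{i+1}^2)/d_i, a_{i+1} = floor((a_0 + m_{i+1})/d_{i+1}):
  m_1 = 1*21 - 0 = 21, d_1 = (473 - 21^2)/1 = 32/1 = 32, a_1 = floor((21 + 21)/32) = 1.
  m_2 = 32*1 - 21 = 11, d_2 = (473 - 11^2)/32 = 352/32 = 11, a_2 = floor((21 + 11)/11) = 2.
  m_3 = 11*2 - 11 = 11, d_3 = (473 - 11^2)/11 = 352/11 = 32, a_3 = floor((21 + 11)/32) = 1.
  m_4 = 32*1 - 11 = 21, d_4 = (473 - 21^2)/32 = 32/32 = 1, a_4 = floor((21 + 21)/1) = 42.
  m_5 = 1*42 - 21 = 21, d_5 = (473 - 21^2)/1 = 32/1 = 32: (m_5, d_5) = (m_1, d_1) = (21, 32), so from here the quotients repeat a_1, ..., a_4; the period length is 4.
So sqrt(473) = [21; (1, 2, 1, 42)] with period length k = 4.
k is even, so the fundamental solution of x^2 - 473y^2 = 1 is (p_{k-1}, q_{k-1}) = (p_3, q_3); compute convergents through index 3.
Convergents (p_i = a_i*p_{i-1} + p_{i-2}, q_i = a_i*q_{i-1} + q_{i-2} with p_{-2}=0, p_{-1}=1, q_{-2}=1, q_{-1}=0):
  i=0: a_0=21, p_0 = 21*1 + 0 = 21, q_0 = 21*0 + 1 = 1.
  i=1: a_1=1, p_1 = 1*21 + 1 = 22, q_1 = 1*1 + 0 = 1.
  i=2: a_2=2, p_2 = 2*22 + 21 = 65, q_2 = 2*1 + 1 = 3.
  i=3: a_3=1, p_3 = 1*65 + 22 = 87, q_3 = 1*3 + 1 = 4.
Check: 87^2 - 473*4^2 = 7569 - 7568 = 1, so (x, y) = (87, 4) solves the equation, and by the theorem it is the least positive solution.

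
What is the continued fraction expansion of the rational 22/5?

Run the Euclidean algorithm on 22 and 5; the successive quotients are the partial quotients a_0, a_1, ... (each step inverts the fractional part left over by the previous one):
  22 = 4*5 + 2, so a_0 = 4.
  5 = 2*2 + 1, so a_1 = 2.
  2 = 2*1 + 0, so a_2 = 2.
The remainder reaches 0 after 3 divisions, so the expansion has 3 partial quotients, read off in order.

[4; 2, 2]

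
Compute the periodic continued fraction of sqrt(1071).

[32; (1, 2, 1, 1, 1, 6, 1, 1, 1, 2, 1, 64)]

Write x_i = (sqrt(1071) + m_i)/d_i with (m_0, d_0) = (0, 1). a_0 = floor(sqrt(1071)) = 32, since 32^2 = 1024 <= 1071 < 1089 = 33^2.
Iterate m_{i+1} = d_i*a_i - m_i, d_{i+1} = (1071 - m_{i+1}^2)/d_i, a_{i+1} = floor((a_0 + m_{i+1})/d_{i+1}):
  m_1 = 1*32 - 0 = 32, d_1 = (1071 - 32^2)/1 = 47/1 = 47, a_1 = floor((32 + 32)/47) = 1.
  m_2 = 47*1 - 32 = 15, d_2 = (1071 - 15^2)/47 = 846/47 = 18, a_2 = floor((32 + 15)/18) = 2.
  m_3 = 18*2 - 15 = 21, d_3 = (1071 - 21^2)/18 = 630/18 = 35, a_3 = floor((32 + 21)/35) = 1.
  m_4 = 35*1 - 21 = 14, d_4 = (1071 - 14^2)/35 = 875/35 = 25, a_4 = floor((32 + 14)/25) = 1.
  m_5 = 25*1 - 14 = 11, d_5 = (1071 - 11^2)/25 = 950/25 = 38, a_5 = floor((32 + 11)/38) = 1.
  m_6 = 38*1 - 11 = 27, d_6 = (1071 - 27^2)/38 = 342/38 = 9, a_6 = floor((32 + 27)/9) = 6.
  m_7 = 9*6 - 27 = 27, d_7 = (1071 - 27^2)/9 = 342/9 = 38, a_7 = floor((32 + 27)/38) = 1.
  m_8 = 38*1 - 27 = 11, d_8 = (1071 - 11^2)/38 = 950/38 = 25, a_8 = floor((32 + 11)/25) = 1.
  m_9 = 25*1 - 11 = 14, d_9 = (1071 - 14^2)/25 = 875/25 = 35, a_9 = floor((32 + 14)/35) = 1.
  m_10 = 35*1 - 14 = 21, d_10 = (1071 - 21^2)/35 = 630/35 = 18, a_10 = floor((32 + 21)/18) = 2.
  m_11 = 18*2 - 21 = 15, d_11 = (1071 - 15^2)/18 = 846/18 = 47, a_11 = floor((32 + 15)/47) = 1.
  m_12 = 47*1 - 15 = 32, d_12 = (1071 - 32^2)/47 = 47/47 = 1, a_12 = floor((32 + 32)/1) = 64.
  m_13 = 1*64 - 32 = 32, d_13 = (1071 - 32^2)/1 = 47/1 = 47: (m_13, d_13) = (m_1, d_1) = (32, 47), so from here the quotients repeat a_1, ..., a_12; the period length is 12.
Hence the expansion of sqrt(1071) is a_0 = 32 followed by the repeating block 1, 2, 1, 1, 1, 6, 1, 1, 1, 2, 1, 64 (period 12).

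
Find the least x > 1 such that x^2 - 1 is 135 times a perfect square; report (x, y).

First expand sqrt(135) as a continued fraction. With x_i = (sqrt(135) + m_i)/d_i and (m_0, d_0) = (0, 1): a_0 = floor(sqrt(135)) = 11, since 11^2 = 121 <= 135 < 144 = 12^2.
Iterate m_{i+1} = d_i*a_i - m_i, d_{i+1} = (135 - m_{i+1}^2)/d_i, a_{i+1} = floor((a_0 + m_{i+1})/d_{i+1}):
  m_1 = 1*11 - 0 = 11, d_1 = (135 - 11^2)/1 = 14/1 = 14, a_1 = floor((11 + 11)/14) = 1.
  m_2 = 14*1 - 11 = 3, d_2 = (135 - 3^2)/14 = 126/14 = 9, a_2 = floor((11 + 3)/9) = 1.
  m_3 = 9*1 - 3 = 6, d_3 = (135 - 6^2)/9 = 99/9 = 11, a_3 = floor((11 + 6)/11) = 1.
  m_4 = 11*1 - 6 = 5, d_4 = (135 - 5^2)/11 = 110/11 = 10, a_4 = floor((11 + 5)/10) = 1.
  m_5 = 10*1 - 5 = 5, d_5 = (135 - 5^2)/10 = 110/10 = 11, a_5 = floor((11 + 5)/11) = 1.
  m_6 = 11*1 - 5 = 6, d_6 = (135 - 6^2)/11 = 99/11 = 9, a_6 = floor((11 + 6)/9) = 1.
  m_7 = 9*1 - 6 = 3, d_7 = (135 - 3^2)/9 = 126/9 = 14, a_7 = floor((11 + 3)/14) = 1.
  m_8 = 14*1 - 3 = 11, d_8 = (135 - 11^2)/14 = 14/14 = 1, a_8 = floor((11 + 11)/1) = 22.
  m_9 = 1*22 - 11 = 11, d_9 = (135 - 11^2)/1 = 14/1 = 14: (m_9, d_9) = (m_1, d_1) = (11, 14), so from here the quotients repeat a_1, ..., a_8; the period length is 8.
So sqrt(135) = [11; (1, 1, 1, 1, 1, 1, 1, 22)] with period length k = 8.
k is even, so the fundamental solution of x^2 - 135y^2 = 1 is (p_{k-1}, q_{k-1}) = (p_7, q_7); compute convergents through index 7.
Convergents (p_i = a_i*p_{i-1} + p_{i-2}, q_i = a_i*q_{i-1} + q_{i-2} with p_{-2}=0, p_{-1}=1, q_{-2}=1, q_{-1}=0):
  i=0: a_0=11, p_0 = 11*1 + 0 = 11, q_0 = 11*0 + 1 = 1.
  i=1: a_1=1, p_1 = 1*11 + 1 = 12, q_1 = 1*1 + 0 = 1.
  i=2: a_2=1, p_2 = 1*12 + 11 = 23, q_2 = 1*1 + 1 = 2.
  i=3: a_3=1, p_3 = 1*23 + 12 = 35, q_3 = 1*2 + 1 = 3.
  i=4: a_4=1, p_4 = 1*35 + 23 = 58, q_4 = 1*3 + 2 = 5.
  i=5: a_5=1, p_5 = 1*58 + 35 = 93, q_5 = 1*5 + 3 = 8.
  i=6: a_6=1, p_6 = 1*93 + 58 = 151, q_6 = 1*8 + 5 = 13.
  i=7: a_7=1, p_7 = 1*151 + 93 = 244, q_7 = 1*13 + 8 = 21.
Check: 244^2 - 135*21^2 = 59536 - 59535 = 1, so (x, y) = (244, 21) solves the equation, and by the theorem it is the least positive solution.

(x, y) = (244, 21)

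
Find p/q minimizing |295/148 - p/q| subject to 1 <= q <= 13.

2/1

Expand x = 295/148 as a continued fraction with the Euclidean algorithm:
  295 = 1*148 + 147, so a_0 = 1.
  148 = 1*147 + 1, so a_1 = 1.
  147 = 147*1 + 0, so a_2 = 147.
so x = [1; 1, 147].
Convergents (p_i = a_i*p_{i-1} + p_{i-2}, q_i = a_i*q_{i-1} + q_{i-2} with p_{-2}=0, p_{-1}=1, q_{-2}=1, q_{-1}=0), until the denominator exceeds 13:
  i=0: a_0=1, p_0 = 1*1 + 0 = 1, q_0 = 1*0 + 1 = 1.
  i=1: a_1=1, p_1 = 1*1 + 1 = 2, q_1 = 1*1 + 0 = 1.
  i=2: a_2=147, p_2 = 147*2 + 1 = 295, q_2 = 147*1 + 1 = 148.
q_2 = 148 > 13, so the last convergent with denominator <= 13 is p_1/q_1 = 2/1.
The closest fraction with denominator <= 13 is either p_1/q_1 or the intermediate fraction (k*p_1 + p_0)/(k*q_1 + q_0) with the largest k >= 1 whose denominator stays <= 13; these approach x as k grows, and every other convergent or intermediate fraction in range is farther away.
Largest k: floor((13 - q_0)/q_1) = floor((13 - 1)/1) = 12.
That gives (12*2 + 1)/(12*1 + 1) = 25/13.
Compare the errors: |x - 2/1| = |295*1 - 2*148|/(148*1) = 1/148, and |x - 25/13| = |295*13 - 25*148|/(148*13) = 135/1924.
Cross-multiplying, 1*1924 = 1924 < 19980 = 135*148, so 1/148 is smaller: the convergent 2/1 is closer to x than 25/13.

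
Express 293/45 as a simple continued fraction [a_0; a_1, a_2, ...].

Run the Euclidean algorithm on 293 and 45; the successive quotients are the partial quotients a_0, a_1, ... (each step inverts the fractional part left over by the previous one):
  293 = 6*45 + 23, so a_0 = 6.
  45 = 1*23 + 22, so a_1 = 1.
  23 = 1*22 + 1, so a_2 = 1.
  22 = 22*1 + 0, so a_3 = 22.
The remainder reaches 0 after 4 divisions, so the expansion has 4 partial quotients, read off in order.

[6; 1, 1, 22]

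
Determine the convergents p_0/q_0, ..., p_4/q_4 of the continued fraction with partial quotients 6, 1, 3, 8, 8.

Using the convergent recurrence p_i = a_i*p_{i-1} + p_{i-2}, q_i = a_i*q_{i-1} + q_{i-2} with p_{-2}=0, p_{-1}=1, q_{-2}=1, q_{-1}=0:
  i=0: a_0=6, p_0 = 6*1 + 0 = 6, q_0 = 6*0 + 1 = 1.
  i=1: a_1=1, p_1 = 1*6 + 1 = 7, q_1 = 1*1 + 0 = 1.
  i=2: a_2=3, p_2 = 3*7 + 6 = 27, q_2 = 3*1 + 1 = 4.
  i=3: a_3=8, p_3 = 8*27 + 7 = 223, q_3 = 8*4 + 1 = 33.
  i=4: a_4=8, p_4 = 8*223 + 27 = 1811, q_4 = 8*33 + 4 = 268.

6/1, 7/1, 27/4, 223/33, 1811/268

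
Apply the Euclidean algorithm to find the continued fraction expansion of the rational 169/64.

Run the Euclidean algorithm on 169 and 64; the successive quotients are the partial quotients a_0, a_1, ... (each step inverts the fractional part left over by the previous one):
  169 = 2*64 + 41, so a_0 = 2.
  64 = 1*41 + 23, so a_1 = 1.
  41 = 1*23 + 18, so a_2 = 1.
  23 = 1*18 + 5, so a_3 = 1.
  18 = 3*5 + 3, so a_4 = 3.
  5 = 1*3 + 2, so a_5 = 1.
  3 = 1*2 + 1, so a_6 = 1.
  2 = 2*1 + 0, so a_7 = 2.
The remainder reaches 0 after 8 divisions, so the expansion has 8 partial quotients, read off in order.

[2; 1, 1, 1, 3, 1, 1, 2]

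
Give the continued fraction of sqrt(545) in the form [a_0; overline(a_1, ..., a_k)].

[23; overline(2, 1, 8, 1, 2, 46)]

Write x_i = (sqrt(545) + m_i)/d_i with (m_0, d_0) = (0, 1). a_0 = floor(sqrt(545)) = 23, since 23^2 = 529 <= 545 < 576 = 24^2.
Iterate m_{i+1} = d_i*a_i - m_i, d_{i+1} = (545 - m_{i+1}^2)/d_i, a_{i+1} = floor((a_0 + m_{i+1})/d_{i+1}):
  m_1 = 1*23 - 0 = 23, d_1 = (545 - 23^2)/1 = 16/1 = 16, a_1 = floor((23 + 23)/16) = 2.
  m_2 = 16*2 - 23 = 9, d_2 = (545 - 9^2)/16 = 464/16 = 29, a_2 = floor((23 + 9)/29) = 1.
  m_3 = 29*1 - 9 = 20, d_3 = (545 - 20^2)/29 = 145/29 = 5, a_3 = floor((23 + 20)/5) = 8.
  m_4 = 5*8 - 20 = 20, d_4 = (545 - 20^2)/5 = 145/5 = 29, a_4 = floor((23 + 20)/29) = 1.
  m_5 = 29*1 - 20 = 9, d_5 = (545 - 9^2)/29 = 464/29 = 16, a_5 = floor((23 + 9)/16) = 2.
  m_6 = 16*2 - 9 = 23, d_6 = (545 - 23^2)/16 = 16/16 = 1, a_6 = floor((23 + 23)/1) = 46.
  m_7 = 1*46 - 23 = 23, d_7 = (545 - 23^2)/1 = 16/1 = 16: (m_7, d_7) = (m_1, d_1) = (23, 16), so from here the quotients repeat a_1, ..., a_6; the period length is 6.
Hence the expansion of sqrt(545) is a_0 = 23 followed by the repeating block 2, 1, 8, 1, 2, 46 (period 6).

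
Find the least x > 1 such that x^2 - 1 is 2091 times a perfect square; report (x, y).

(x, y) = (253010, 5533)

First expand sqrt(2091) as a continued fraction. With x_i = (sqrt(2091) + m_i)/d_i and (m_0, d_0) = (0, 1): a_0 = floor(sqrt(2091)) = 45, since 45^2 = 2025 <= 2091 < 2116 = 46^2.
Iterate m_{i+1} = d_i*a_i - m_i, d_{i+1} = (2091 - m_{i+1}^2)/d_i, a_{i+1} = floor((a_0 + m_{i+1})/d_{i+1}):
  m_1 = 1*45 - 0 = 45, d_1 = (2091 - 45^2)/1 = 66/1 = 66, a_1 = floor((45 + 45)/66) = 1.
  m_2 = 66*1 - 45 = 21, d_2 = (2091 - 21^2)/66 = 1650/66 = 25, a_2 = floor((45 + 21)/25) = 2.
  m_3 = 25*2 - 21 = 29, d_3 = (2091 - 29^2)/25 = 1250/25 = 50, a_3 = floor((45 + 29)/50) = 1.
  m_4 = 50*1 - 29 = 21, d_4 = (2091 - 21^2)/50 = 1650/50 = 33, a_4 = floor((45 + 21)/33) = 2.
  m_5 = 33*2 - 21 = 45, d_5 = (2091 - 45^2)/33 = 66/33 = 2, a_5 = floor((45 + 45)/2) = 45.
  m_6 = 2*45 - 45 = 45, d_6 = (2091 - 45^2)/2 = 66/2 = 33, a_6 = floor((45 + 45)/33) = 2.
  m_7 = 33*2 - 45 = 21, d_7 = (2091 - 21^2)/33 = 1650/33 = 50, a_7 = floor((45 + 21)/50) = 1.
  m_8 = 50*1 - 21 = 29, d_8 = (2091 - 29^2)/50 = 1250/50 = 25, a_8 = floor((45 + 29)/25) = 2.
  m_9 = 25*2 - 29 = 21, d_9 = (2091 - 21^2)/25 = 1650/25 = 66, a_9 = floor((45 + 21)/66) = 1.
  m_10 = 66*1 - 21 = 45, d_10 = (2091 - 45^2)/66 = 66/66 = 1, a_10 = floor((45 + 45)/1) = 90.
  m_11 = 1*90 - 45 = 45, d_11 = (2091 - 45^2)/1 = 66/1 = 66: (m_11, d_11) = (m_1, d_1) = (45, 66), so from here the quotients repeat a_1, ..., a_10; the period length is 10.
So sqrt(2091) = [45; (1, 2, 1, 2, 45, 2, 1, 2, 1, 90)] with period length k = 10.
k is even, so the fundamental solution of x^2 - 2091y^2 = 1 is (p_{k-1}, q_{k-1}) = (p_9, q_9); compute convergents through index 9.
Convergents (p_i = a_i*p_{i-1} + p_{i-2}, q_i = a_i*q_{i-1} + q_{i-2} with p_{-2}=0, p_{-1}=1, q_{-2}=1, q_{-1}=0):
  i=0: a_0=45, p_0 = 45*1 + 0 = 45, q_0 = 45*0 + 1 = 1.
  i=1: a_1=1, p_1 = 1*45 + 1 = 46, q_1 = 1*1 + 0 = 1.
  i=2: a_2=2, p_2 = 2*46 + 45 = 137, q_2 = 2*1 + 1 = 3.
  i=3: a_3=1, p_3 = 1*137 + 46 = 183, q_3 = 1*3 + 1 = 4.
  i=4: a_4=2, p_4 = 2*183 + 137 = 503, q_4 = 2*4 + 3 = 11.
  i=5: a_5=45, p_5 = 45*503 + 183 = 22818, q_5 = 45*11 + 4 = 499.
  i=6: a_6=2, p_6 = 2*22818 + 503 = 46139, q_6 = 2*499 + 11 = 1009.
  i=7: a_7=1, p_7 = 1*46139 + 22818 = 68957, q_7 = 1*1009 + 499 = 1508.
  i=8: a_8=2, p_8 = 2*68957 + 46139 = 184053, q_8 = 2*1508 + 1009 = 4025.
  i=9: a_9=1, p_9 = 1*184053 + 68957 = 253010, q_9 = 1*4025 + 1508 = 5533.
Check: 253010^2 - 2091*5533^2 = 64014060100 - 64014060099 = 1, so (x, y) = (253010, 5533) solves the equation, and by the theorem it is the least positive solution.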